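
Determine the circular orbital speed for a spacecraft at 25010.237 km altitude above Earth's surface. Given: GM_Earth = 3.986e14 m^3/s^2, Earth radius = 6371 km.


r = R_E + alt = 6371.0 + 25010.237 = 31381.2370 km = 3.1381237e+07 m
v = sqrt(mu/r) = sqrt(3.986e14 / 3.1381237e+07) = 3563.9665 m/s = 3.5640 km/s

3.5640 km/s


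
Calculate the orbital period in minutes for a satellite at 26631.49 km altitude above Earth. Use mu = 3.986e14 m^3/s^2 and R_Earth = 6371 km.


r = 33002.4900 km = 3.300249e+07 m
T = 2*pi*sqrt(r^3/mu) = 2*pi*sqrt(3.5945135e+22 / 3.986e14)
T = 59666.5990 s = 994.4433 min

994.4433 minutes


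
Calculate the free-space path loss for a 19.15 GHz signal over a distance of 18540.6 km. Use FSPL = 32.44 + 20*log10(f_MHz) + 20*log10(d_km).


f = 19.15 GHz = 19150.0000 MHz
d = 18540.6 km
FSPL = 32.44 + 20*log10(19150.0000) + 20*log10(18540.6)
FSPL = 32.44 + 85.6434 + 85.3625
FSPL = 203.4459 dB

203.4459 dB


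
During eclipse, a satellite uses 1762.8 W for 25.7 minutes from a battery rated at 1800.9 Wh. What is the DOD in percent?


E_used = P * t / 60 = 1762.8 * 25.7 / 60 = 755.0660 Wh
DOD = E_used / E_total * 100 = 755.0660 / 1800.9 * 100
DOD = 41.9271 %

41.9271 %


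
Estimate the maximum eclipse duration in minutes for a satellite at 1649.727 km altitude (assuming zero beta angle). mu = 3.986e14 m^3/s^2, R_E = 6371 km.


r = 8020.7270 km
T = 119.1463 min
Eclipse fraction = arcsin(R_E/r)/pi = arcsin(6371.0000/8020.7270)/pi
= arcsin(0.794317)/pi = 0.2921711
Eclipse duration = 0.2921711 * 119.1463 = 34.8111 min

34.8111 minutes


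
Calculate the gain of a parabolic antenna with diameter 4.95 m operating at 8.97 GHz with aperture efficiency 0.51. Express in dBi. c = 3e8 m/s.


lambda = c/f = 3e8 / 8.97e+09 = 0.03344482 m
G = eta*(pi*D/lambda)^2 = 0.51*(pi*4.95/0.03344482)^2
G = 110261.1953 (linear)
G = 10*log10(110261.1953) = 50.4242 dBi

50.4242 dBi


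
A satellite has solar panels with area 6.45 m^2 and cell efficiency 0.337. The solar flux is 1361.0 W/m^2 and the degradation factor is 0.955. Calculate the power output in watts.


P = area * eta * S * degradation
P = 6.45 * 0.337 * 1361.0 * 0.955
P = 2825.2125 W

2825.2125 W


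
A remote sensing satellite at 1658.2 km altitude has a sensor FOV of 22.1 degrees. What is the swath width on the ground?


FOV = 22.1 deg = 0.3857178 rad
swath = 2 * alt * tan(FOV/2) = 2 * 1658.2 * tan(0.1928589)
swath = 2 * 1658.2 * 0.1952861
swath = 647.6468 km

647.6468 km


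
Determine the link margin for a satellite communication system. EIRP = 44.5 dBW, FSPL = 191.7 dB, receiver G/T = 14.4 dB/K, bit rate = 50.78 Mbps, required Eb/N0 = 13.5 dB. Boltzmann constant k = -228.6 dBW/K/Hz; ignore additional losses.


C/N0 = EIRP - FSPL + G/T - k = 44.5 - 191.7 + 14.4 - (-228.6)
C/N0 = 95.8000 dB-Hz
R_b = 50.78 Mbps = 5.078e+07 bps -> 10*log10(R_b) = 77.0569 dB-Hz
Eb/N0 = C/N0 - 10*log10(R_b) = 95.8000 - 77.0569 = 18.7431 dB
Margin = Eb/N0 - Eb/N0_req = 18.7431 - 13.5 = 5.2431 dB (link closes)

5.2431 dB


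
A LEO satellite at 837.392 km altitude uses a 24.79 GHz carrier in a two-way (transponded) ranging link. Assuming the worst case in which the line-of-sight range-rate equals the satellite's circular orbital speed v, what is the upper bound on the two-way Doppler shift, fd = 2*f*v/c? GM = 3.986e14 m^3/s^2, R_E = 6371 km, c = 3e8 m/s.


r = 7.208392e+06 m
v = sqrt(mu/r) = 7436.1724 m/s (worst-case radial velocity)
f = 24.79 GHz = 2.479e+10 Hz
fd = 2*f*v/c = 2*2.479e+10*7436.1724/3.0e+08
fd = 1.2289514e+06 Hz

1.2290e+06 Hz


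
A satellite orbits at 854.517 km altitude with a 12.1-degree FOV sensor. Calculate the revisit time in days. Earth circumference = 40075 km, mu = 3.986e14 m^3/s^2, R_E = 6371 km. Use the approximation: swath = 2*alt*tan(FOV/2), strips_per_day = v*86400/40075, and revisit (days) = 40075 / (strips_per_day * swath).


swath = 2*854.517*tan(0.1055924) = 181.1347 km
v = sqrt(mu/r) = 7427.3550 m/s = 7.4274 km/s
strips/day = v*86400/40075 = 7.4274*86400/40075 = 16.0131
coverage/day = strips * swath = 16.0131 * 181.1347 = 2900.5219 km
revisit = 40075 / 2900.5219 = 13.8165 days

13.8165 days


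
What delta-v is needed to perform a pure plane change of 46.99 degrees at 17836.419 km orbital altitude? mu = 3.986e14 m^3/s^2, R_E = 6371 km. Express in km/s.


r = 24207.4190 km = 2.4207419e+07 m
V = sqrt(mu/r) = 4057.8352 m/s
di = 46.99 deg = 0.8201302 rad
dV = 2*V*sin(di/2) = 2*4057.8352*sin(0.4100651)
dV = 3235.4665 m/s = 3.2355 km/s

3.2355 km/s


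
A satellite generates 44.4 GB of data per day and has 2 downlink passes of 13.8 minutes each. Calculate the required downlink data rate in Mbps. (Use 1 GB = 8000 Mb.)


total contact time = 2 * 13.8 * 60 = 1656.0000 s
data = 44.4 GB = 355200.0000 Mb
rate = 355200.0000 / 1656.0000 = 214.4928 Mbps

214.4928 Mbps


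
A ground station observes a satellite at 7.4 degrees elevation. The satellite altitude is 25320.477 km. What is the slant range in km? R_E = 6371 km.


h = 25320.477 km, el = 7.4 deg
d = -R_E*sin(el) + sqrt((R_E*sin(el))^2 + 2*R_E*h + h^2)
d = -6371.0000*sin(0.1291544) + sqrt((6371.0000*0.1287956)^2 + 2*6371.0000*25320.477 + 25320.477^2)
d = 30234.7711 km

30234.7711 km


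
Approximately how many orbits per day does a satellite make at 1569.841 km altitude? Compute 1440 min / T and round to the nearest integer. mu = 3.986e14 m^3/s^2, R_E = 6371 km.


r = 7.940841e+06 m
T = 2*pi*sqrt(r^3/mu) = 7042.2424 s = 117.3707 min
revs/day = 1440 / 117.3707 = 12.2688
Rounded: 12 revolutions per day

12 revolutions per day


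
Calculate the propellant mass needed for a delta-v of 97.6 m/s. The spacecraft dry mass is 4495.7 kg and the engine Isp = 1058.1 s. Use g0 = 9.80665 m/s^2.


ve = Isp * g0 = 1058.1 * 9.80665 = 10376.416365 m/s
mass ratio = exp(dv/ve) = exp(97.6/10376.416365) = 1.00945032
m_prop = m_dry * (mr - 1) = 4495.7 * (1.00945032 - 1)
m_prop = 42.4858 kg

42.4858 kg


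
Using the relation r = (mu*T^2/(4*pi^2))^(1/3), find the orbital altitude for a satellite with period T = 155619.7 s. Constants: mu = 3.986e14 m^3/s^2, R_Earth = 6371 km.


T = 155619.7 s
r = (mu*T^2/(4*pi^2))^(1/3) = (3.986e14 * 155619.7^2 / (4*pi^2))^(1/3)
r = 6.2531988e+07 m = 62531.9879 km
alt = r - R_E = 62531.9879 - 6371 = 56160.9879 km

56160.9879 km


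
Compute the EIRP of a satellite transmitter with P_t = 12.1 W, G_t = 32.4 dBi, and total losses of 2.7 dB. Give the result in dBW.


Pt = 12.1 W = 10.8279 dBW
EIRP = Pt_dBW + Gt - losses = 10.8279 + 32.4 - 2.7 = 40.5279 dBW

40.5279 dBW


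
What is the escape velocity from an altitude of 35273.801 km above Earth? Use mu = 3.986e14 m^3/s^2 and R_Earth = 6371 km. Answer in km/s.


r = 6371.0 + 35273.801 = 41644.8010 km = 4.1644801e+07 m
v_esc = sqrt(2*mu/r) = sqrt(2*3.986e14 / 4.1644801e+07)
v_esc = 4375.2538 m/s = 4.3753 km/s

4.3753 km/s


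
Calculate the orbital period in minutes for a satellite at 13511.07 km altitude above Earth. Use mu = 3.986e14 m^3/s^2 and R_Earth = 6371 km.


r = 19882.0700 km = 1.988207e+07 m
T = 2*pi*sqrt(r^3/mu) = 2*pi*sqrt(7.8593168e+21 / 3.986e14)
T = 27899.9625 s = 464.9994 min

464.9994 minutes


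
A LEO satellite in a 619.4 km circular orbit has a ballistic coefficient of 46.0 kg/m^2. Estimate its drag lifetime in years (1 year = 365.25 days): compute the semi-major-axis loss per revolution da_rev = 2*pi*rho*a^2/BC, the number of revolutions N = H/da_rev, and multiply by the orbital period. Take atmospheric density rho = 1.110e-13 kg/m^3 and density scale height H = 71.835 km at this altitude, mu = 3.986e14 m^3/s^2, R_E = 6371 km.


a = R_E + alt = 6990.4000 km = 6.9904e+06 m
da_rev = 2*pi*rho*a^2/BC = 2*pi*1.110e-13*(6.9904e+06)^2/46.0 = 0.740882045 m per revolution
N = H/da_rev = 71835.0000 m / 0.740882045 m = 96958.7540 revolutions
P = 2*pi*sqrt(a^3/mu) = 5816.5339 s
lifetime = N*P = 96958.7540 * 5816.5339 = 5.6396388e+08 s = 6527.3597 days
years = 6527.3597 / 365.25 = 17.8709 years

17.8709 years


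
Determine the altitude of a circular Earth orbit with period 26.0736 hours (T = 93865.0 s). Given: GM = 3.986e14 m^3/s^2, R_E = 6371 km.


T = 93865.0 s
r = (mu*T^2/(4*pi^2))^(1/3) = (3.986e14 * 93865.0^2 / (4*pi^2))^(1/3)
r = 4.4640424e+07 m = 44640.4238 km
alt = r - R_E = 44640.4238 - 6371 = 38269.4238 km

38269.4238 km


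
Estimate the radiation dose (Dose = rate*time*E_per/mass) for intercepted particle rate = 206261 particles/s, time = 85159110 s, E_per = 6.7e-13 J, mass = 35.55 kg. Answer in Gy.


Total energy deposited = rate * time * E_per
  = 206261 * 85159110 * 6.7e-13 = 11.7686 J
Dose = E_total / mass = 11.7686 / 35.55
Dose = 0.3310423 Gy

0.3310 Gy


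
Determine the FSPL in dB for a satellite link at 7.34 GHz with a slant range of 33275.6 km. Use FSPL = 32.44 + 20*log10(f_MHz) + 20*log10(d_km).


f = 7.34 GHz = 7340.0000 MHz
d = 33275.6 km
FSPL = 32.44 + 20*log10(7340.0000) + 20*log10(33275.6)
FSPL = 32.44 + 77.3139 + 90.4425
FSPL = 200.1964 dB

200.1964 dB


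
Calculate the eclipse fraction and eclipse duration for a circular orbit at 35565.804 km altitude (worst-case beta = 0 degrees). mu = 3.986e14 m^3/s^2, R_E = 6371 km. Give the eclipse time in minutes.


r = 41936.8040 km
T = 1424.4689 min
Eclipse fraction = arcsin(R_E/r)/pi = arcsin(6371.0000/41936.8040)/pi
= arcsin(0.1519191)/pi = 0.04854531
Eclipse duration = 0.04854531 * 1424.4689 = 69.1513 min

69.1513 minutes


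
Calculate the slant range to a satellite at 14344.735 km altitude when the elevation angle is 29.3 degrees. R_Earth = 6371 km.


h = 14344.735 km, el = 29.3 deg
d = -R_E*sin(el) + sqrt((R_E*sin(el))^2 + 2*R_E*h + h^2)
d = -6371.0000*sin(0.5113815) + sqrt((6371.0000*0.4893825)^2 + 2*6371.0000*14344.735 + 14344.735^2)
d = 16838.9242 km

16838.9242 km


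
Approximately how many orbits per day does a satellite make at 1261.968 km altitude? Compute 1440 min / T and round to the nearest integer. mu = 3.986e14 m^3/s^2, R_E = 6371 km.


r = 7.632968e+06 m
T = 2*pi*sqrt(r^3/mu) = 6636.6877 s = 110.6115 min
revs/day = 1440 / 110.6115 = 13.0185
Rounded: 13 revolutions per day

13 revolutions per day


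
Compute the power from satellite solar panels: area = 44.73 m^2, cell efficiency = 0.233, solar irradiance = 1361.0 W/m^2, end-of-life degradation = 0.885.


P = area * eta * S * degradation
P = 44.73 * 0.233 * 1361.0 * 0.885
P = 12553.2511 W

12553.2511 W


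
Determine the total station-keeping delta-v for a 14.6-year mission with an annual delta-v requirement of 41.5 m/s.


dV = rate * years = 41.5 * 14.6
dV = 605.9000 m/s

605.9000 m/s


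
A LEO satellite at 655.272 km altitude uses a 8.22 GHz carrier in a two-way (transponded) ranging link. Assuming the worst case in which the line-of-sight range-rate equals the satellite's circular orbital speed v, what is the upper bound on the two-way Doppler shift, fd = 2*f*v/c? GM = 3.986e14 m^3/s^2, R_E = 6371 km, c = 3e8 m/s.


r = 7.026272e+06 m
v = sqrt(mu/r) = 7531.9281 m/s (worst-case radial velocity)
f = 8.22 GHz = 8.22e+09 Hz
fd = 2*f*v/c = 2*8.22e+09*7531.9281/3.0e+08
fd = 412749.6623 Hz

412749.6623 Hz


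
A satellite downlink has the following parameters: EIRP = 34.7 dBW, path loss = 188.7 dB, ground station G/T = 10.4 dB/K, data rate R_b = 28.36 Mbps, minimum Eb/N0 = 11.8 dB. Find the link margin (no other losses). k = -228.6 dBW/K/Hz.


C/N0 = EIRP - FSPL + G/T - k = 34.7 - 188.7 + 10.4 - (-228.6)
C/N0 = 85.0000 dB-Hz
R_b = 28.36 Mbps = 2.836e+07 bps -> 10*log10(R_b) = 74.5271 dB-Hz
Eb/N0 = C/N0 - 10*log10(R_b) = 85.0000 - 74.5271 = 10.4729 dB
Margin = Eb/N0 - Eb/N0_req = 10.4729 - 11.8 = -1.3271 dB (negative margin: link does not close)

-1.3271 dB


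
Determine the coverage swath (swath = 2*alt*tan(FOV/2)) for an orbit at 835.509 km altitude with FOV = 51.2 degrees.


FOV = 51.2 deg = 0.8936086 rad
swath = 2 * alt * tan(FOV/2) = 2 * 835.509 * tan(0.4468043)
swath = 2 * 835.509 * 0.4791197
swath = 800.6177 km

800.6177 km


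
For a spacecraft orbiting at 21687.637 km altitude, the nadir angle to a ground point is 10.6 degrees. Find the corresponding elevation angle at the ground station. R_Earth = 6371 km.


r = R_E + alt = 28058.6370 km
Law of sines in the satellite / Earth-center / ground-point triangle:
  sin(nadir)/R_E = sin(90 + el)/r  =>  cos(el) = (r/R_E)*sin(nadir)
cos(el) = (28058.6370 / 6371.0000) * sin(10.6 deg) = 0.8101435
el = arccos(0.8101435) = 35.8900 deg
(Earth-central angle = 90 - nadir - el = 43.5100 deg)

35.8900 degrees


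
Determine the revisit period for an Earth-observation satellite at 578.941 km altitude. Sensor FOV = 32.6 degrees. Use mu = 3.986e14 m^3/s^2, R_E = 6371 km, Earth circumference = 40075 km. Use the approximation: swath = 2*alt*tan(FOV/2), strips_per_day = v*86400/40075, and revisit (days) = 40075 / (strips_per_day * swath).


swath = 2*578.941*tan(0.2844887) = 338.5884 km
v = sqrt(mu/r) = 7573.1767 m/s = 7.5732 km/s
strips/day = v*86400/40075 = 7.5732*86400/40075 = 16.3274
coverage/day = strips * swath = 16.3274 * 338.5884 = 5528.2842 km
revisit = 40075 / 5528.2842 = 7.2491 days

7.2491 days


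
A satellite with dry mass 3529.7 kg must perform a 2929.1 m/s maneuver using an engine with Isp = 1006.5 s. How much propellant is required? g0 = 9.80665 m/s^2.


ve = Isp * g0 = 1006.5 * 9.80665 = 9870.393225 m/s
mass ratio = exp(dv/ve) = exp(2929.1/9870.393225) = 1.34548718
m_prop = m_dry * (mr - 1) = 3529.7 * (1.34548718 - 1)
m_prop = 1219.4661 kg

1219.4661 kg


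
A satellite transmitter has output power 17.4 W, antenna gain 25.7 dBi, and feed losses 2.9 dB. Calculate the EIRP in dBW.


Pt = 17.4 W = 12.4055 dBW
EIRP = Pt_dBW + Gt - losses = 12.4055 + 25.7 - 2.9 = 35.2055 dBW

35.2055 dBW


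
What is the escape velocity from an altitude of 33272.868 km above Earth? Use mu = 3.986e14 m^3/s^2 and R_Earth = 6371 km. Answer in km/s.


r = 6371.0 + 33272.868 = 39643.8680 km = 3.9643868e+07 m
v_esc = sqrt(2*mu/r) = sqrt(2*3.986e14 / 3.9643868e+07)
v_esc = 4484.3101 m/s = 4.4843 km/s

4.4843 km/s


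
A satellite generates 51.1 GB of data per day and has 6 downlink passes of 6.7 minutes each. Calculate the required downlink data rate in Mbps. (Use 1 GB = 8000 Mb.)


total contact time = 6 * 6.7 * 60 = 2412.0000 s
data = 51.1 GB = 408800.0000 Mb
rate = 408800.0000 / 2412.0000 = 169.4859 Mbps

169.4859 Mbps


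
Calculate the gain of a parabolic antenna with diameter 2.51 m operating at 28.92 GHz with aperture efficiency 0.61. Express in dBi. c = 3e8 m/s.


lambda = c/f = 3e8 / 2.892e+10 = 0.01037344 m
G = eta*(pi*D/lambda)^2 = 0.61*(pi*2.51/0.01037344)^2
G = 352477.2497 (linear)
G = 10*log10(352477.2497) = 55.4713 dBi

55.4713 dBi


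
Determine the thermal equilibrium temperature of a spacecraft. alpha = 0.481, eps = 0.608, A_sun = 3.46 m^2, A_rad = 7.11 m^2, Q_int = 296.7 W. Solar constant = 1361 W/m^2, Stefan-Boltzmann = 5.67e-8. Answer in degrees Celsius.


Numerator = alpha*S*A_sun + Q_int = 0.481*1361*3.46 + 296.7 = 2561.7579 W
Denominator = eps*sigma*A_rad = 0.608*5.67e-8*7.11 = 2.451073e-07 W/K^4
T^4 = 1.0451577e+10 K^4
T = 319.7389 K = 46.5889 C

46.5889 degrees Celsius


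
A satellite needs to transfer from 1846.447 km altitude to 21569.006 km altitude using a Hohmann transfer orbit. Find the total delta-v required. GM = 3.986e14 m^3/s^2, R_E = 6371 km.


r1 = 8217.4470 km = 8.217447e+06 m
r2 = 27940.0060 km = 2.7940006e+07 m
dv1 = sqrt(mu/r1)*(sqrt(2*r2/(r1+r2)) - 1) = 1693.5737 m/s
dv2 = sqrt(mu/r2)*(1 - sqrt(2*r1/(r1+r2))) = 1230.5951 m/s
total dv = |dv1| + |dv2| = 1693.5737 + 1230.5951 = 2924.1688 m/s = 2.9242 km/s

2.9242 km/s


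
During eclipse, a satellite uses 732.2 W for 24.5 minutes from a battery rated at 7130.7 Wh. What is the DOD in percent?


E_used = P * t / 60 = 732.2 * 24.5 / 60 = 298.9817 Wh
DOD = E_used / E_total * 100 = 298.9817 / 7130.7 * 100
DOD = 4.1929 %

4.1929 %


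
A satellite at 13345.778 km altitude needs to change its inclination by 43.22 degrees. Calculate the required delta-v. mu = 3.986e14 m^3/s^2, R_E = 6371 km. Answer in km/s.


r = 19716.7780 km = 1.9716778e+07 m
V = sqrt(mu/r) = 4496.2523 m/s
di = 43.22 deg = 0.7543313 rad
dV = 2*V*sin(di/2) = 2*4496.2523*sin(0.3771657)
dV = 3311.8210 m/s = 3.3118 km/s

3.3118 km/s


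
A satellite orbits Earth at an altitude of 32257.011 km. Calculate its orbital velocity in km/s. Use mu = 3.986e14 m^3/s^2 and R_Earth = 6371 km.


r = R_E + alt = 6371.0 + 32257.011 = 38628.0110 km = 3.8628011e+07 m
v = sqrt(mu/r) = sqrt(3.986e14 / 3.8628011e+07) = 3212.3102 m/s = 3.2123 km/s

3.2123 km/s


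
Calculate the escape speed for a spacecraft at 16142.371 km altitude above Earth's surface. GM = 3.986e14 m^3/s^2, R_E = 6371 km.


r = 6371.0 + 16142.371 = 22513.3710 km = 2.2513371e+07 m
v_esc = sqrt(2*mu/r) = sqrt(2*3.986e14 / 2.2513371e+07)
v_esc = 5950.6359 m/s = 5.9506 km/s

5.9506 km/s


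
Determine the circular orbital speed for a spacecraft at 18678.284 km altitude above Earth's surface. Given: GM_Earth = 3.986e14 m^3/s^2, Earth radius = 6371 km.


r = R_E + alt = 6371.0 + 18678.284 = 25049.2840 km = 2.5049284e+07 m
v = sqrt(mu/r) = sqrt(3.986e14 / 2.5049284e+07) = 3989.0639 m/s = 3.9891 km/s

3.9891 km/s


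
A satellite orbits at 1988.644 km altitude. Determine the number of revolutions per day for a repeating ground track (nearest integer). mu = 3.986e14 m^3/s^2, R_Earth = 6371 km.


r = 8.359644e+06 m
T = 2*pi*sqrt(r^3/mu) = 7606.6406 s = 126.7773 min
revs/day = 1440 / 126.7773 = 11.3585
Rounded: 11 revolutions per day

11 revolutions per day


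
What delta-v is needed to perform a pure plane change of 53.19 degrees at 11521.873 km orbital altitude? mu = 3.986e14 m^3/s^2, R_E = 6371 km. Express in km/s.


r = 17892.8730 km = 1.7892873e+07 m
V = sqrt(mu/r) = 4719.8545 m/s
di = 53.19 deg = 0.9283406 rad
dV = 2*V*sin(di/2) = 2*4719.8545*sin(0.4641703)
dV = 4225.9789 m/s = 4.2260 km/s

4.2260 km/s


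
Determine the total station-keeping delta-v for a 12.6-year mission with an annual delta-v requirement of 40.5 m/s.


dV = rate * years = 40.5 * 12.6
dV = 510.3000 m/s

510.3000 m/s


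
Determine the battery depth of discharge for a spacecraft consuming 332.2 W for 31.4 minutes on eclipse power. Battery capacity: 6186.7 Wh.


E_used = P * t / 60 = 332.2 * 31.4 / 60 = 173.8513 Wh
DOD = E_used / E_total * 100 = 173.8513 / 6186.7 * 100
DOD = 2.8101 %

2.8101 %


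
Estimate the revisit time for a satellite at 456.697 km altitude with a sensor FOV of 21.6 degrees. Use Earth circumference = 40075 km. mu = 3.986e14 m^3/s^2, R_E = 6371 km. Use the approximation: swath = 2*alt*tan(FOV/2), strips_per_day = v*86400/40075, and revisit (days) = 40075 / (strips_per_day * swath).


swath = 2*456.697*tan(0.1884956) = 174.2392 km
v = sqrt(mu/r) = 7640.6715 m/s = 7.6407 km/s
strips/day = v*86400/40075 = 7.6407*86400/40075 = 16.4730
coverage/day = strips * swath = 16.4730 * 174.2392 = 2870.2364 km
revisit = 40075 / 2870.2364 = 13.9623 days

13.9623 days


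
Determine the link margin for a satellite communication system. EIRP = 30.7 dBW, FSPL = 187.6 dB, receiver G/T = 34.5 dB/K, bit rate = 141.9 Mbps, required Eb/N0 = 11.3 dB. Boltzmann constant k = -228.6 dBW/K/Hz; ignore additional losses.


C/N0 = EIRP - FSPL + G/T - k = 30.7 - 187.6 + 34.5 - (-228.6)
C/N0 = 106.2000 dB-Hz
R_b = 141.9 Mbps = 1.419e+08 bps -> 10*log10(R_b) = 81.5198 dB-Hz
Eb/N0 = C/N0 - 10*log10(R_b) = 106.2000 - 81.5198 = 24.6802 dB
Margin = Eb/N0 - Eb/N0_req = 24.6802 - 11.3 = 13.3802 dB (link closes)

13.3802 dB


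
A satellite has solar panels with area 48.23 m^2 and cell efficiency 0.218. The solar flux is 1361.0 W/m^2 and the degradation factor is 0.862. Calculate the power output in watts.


P = area * eta * S * degradation
P = 48.23 * 0.218 * 1361.0 * 0.862
P = 12334.9998 W

12334.9998 W


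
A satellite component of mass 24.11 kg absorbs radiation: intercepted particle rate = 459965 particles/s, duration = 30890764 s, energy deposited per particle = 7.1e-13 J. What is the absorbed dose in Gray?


Total energy deposited = rate * time * E_per
  = 459965 * 30890764 * 7.1e-13 = 10.0882 J
Dose = E_total / mass = 10.0882 / 24.11
Dose = 0.4184221 Gy

0.4184 Gy


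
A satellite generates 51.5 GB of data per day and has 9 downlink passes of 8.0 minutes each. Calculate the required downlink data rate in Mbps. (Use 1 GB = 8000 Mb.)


total contact time = 9 * 8.0 * 60 = 4320.0000 s
data = 51.5 GB = 412000.0000 Mb
rate = 412000.0000 / 4320.0000 = 95.3704 Mbps

95.3704 Mbps


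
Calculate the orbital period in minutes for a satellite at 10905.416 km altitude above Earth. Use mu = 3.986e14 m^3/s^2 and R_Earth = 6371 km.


r = 17276.4160 km = 1.7276416e+07 m
T = 2*pi*sqrt(r^3/mu) = 2*pi*sqrt(5.1565705e+21 / 3.986e14)
T = 22599.1290 s = 376.6521 min

376.6521 minutes


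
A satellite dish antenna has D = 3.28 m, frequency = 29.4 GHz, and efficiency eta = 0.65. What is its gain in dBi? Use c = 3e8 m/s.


lambda = c/f = 3e8 / 2.94e+10 = 0.01020408 m
G = eta*(pi*D/lambda)^2 = 0.65*(pi*3.28/0.01020408)^2
G = 662846.4594 (linear)
G = 10*log10(662846.4594) = 58.2141 dBi

58.2141 dBi


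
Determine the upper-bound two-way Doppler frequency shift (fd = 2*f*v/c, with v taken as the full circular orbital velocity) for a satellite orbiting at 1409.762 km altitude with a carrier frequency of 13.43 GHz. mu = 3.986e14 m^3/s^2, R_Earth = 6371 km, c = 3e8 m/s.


r = 7.780762e+06 m
v = sqrt(mu/r) = 7157.4378 m/s (worst-case radial velocity)
f = 13.43 GHz = 1.343e+10 Hz
fd = 2*f*v/c = 2*1.343e+10*7157.4378/3.0e+08
fd = 640829.2629 Hz

640829.2629 Hz


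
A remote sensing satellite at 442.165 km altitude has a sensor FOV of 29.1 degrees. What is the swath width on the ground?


FOV = 29.1 deg = 0.5078908 rad
swath = 2 * alt * tan(FOV/2) = 2 * 442.165 * tan(0.2539454)
swath = 2 * 442.165 * 0.2595488
swath = 229.5268 km

229.5268 km


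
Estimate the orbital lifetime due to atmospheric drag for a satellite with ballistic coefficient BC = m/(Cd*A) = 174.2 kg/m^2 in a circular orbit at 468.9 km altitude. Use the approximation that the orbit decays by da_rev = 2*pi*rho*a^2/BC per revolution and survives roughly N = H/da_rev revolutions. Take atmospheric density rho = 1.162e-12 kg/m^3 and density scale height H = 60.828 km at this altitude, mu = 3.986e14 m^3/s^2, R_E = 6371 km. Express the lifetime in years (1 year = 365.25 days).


a = R_E + alt = 6839.9000 km = 6.8399e+06 m
da_rev = 2*pi*rho*a^2/BC = 2*pi*1.162e-12*(6.8399e+06)^2/174.2 = 1.960818 m per revolution
N = H/da_rev = 60828.0000 m / 1.960818 m = 31021.7424 revolutions
P = 2*pi*sqrt(a^3/mu) = 5629.7077 s
lifetime = N*P = 31021.7424 * 5629.7077 = 1.7464334e+08 s = 2021.3350 days
years = 2021.3350 / 365.25 = 5.5341 years

5.5341 years


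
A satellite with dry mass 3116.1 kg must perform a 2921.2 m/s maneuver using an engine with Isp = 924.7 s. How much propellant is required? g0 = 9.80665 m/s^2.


ve = Isp * g0 = 924.7 * 9.80665 = 9068.209255 m/s
mass ratio = exp(dv/ve) = exp(2921.2/9068.209255) = 1.38007296
m_prop = m_dry * (mr - 1) = 3116.1 * (1.38007296 - 1)
m_prop = 1184.3454 kg

1184.3454 kg


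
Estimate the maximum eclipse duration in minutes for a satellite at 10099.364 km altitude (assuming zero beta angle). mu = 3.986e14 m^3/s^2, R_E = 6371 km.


r = 16470.3640 km
T = 350.6023 min
Eclipse fraction = arcsin(R_E/r)/pi = arcsin(6371.0000/16470.3640)/pi
= arcsin(0.386816)/pi = 0.1264251
Eclipse duration = 0.1264251 * 350.6023 = 44.3249 min

44.3249 minutes


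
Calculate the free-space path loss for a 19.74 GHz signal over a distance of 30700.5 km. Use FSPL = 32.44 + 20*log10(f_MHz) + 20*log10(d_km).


f = 19.74 GHz = 19740.0000 MHz
d = 30700.5 km
FSPL = 32.44 + 20*log10(19740.0000) + 20*log10(30700.5)
FSPL = 32.44 + 85.9069 + 89.7429
FSPL = 208.0899 dB

208.0899 dB


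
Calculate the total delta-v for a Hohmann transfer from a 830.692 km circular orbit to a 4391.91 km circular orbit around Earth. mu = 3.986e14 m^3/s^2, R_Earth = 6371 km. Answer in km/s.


r1 = 7201.6920 km = 7.201692e+06 m
r2 = 10762.9100 km = 1.076291e+07 m
dv1 = sqrt(mu/r1)*(sqrt(2*r2/(r1+r2)) - 1) = 704.0817 m/s
dv2 = sqrt(mu/r2)*(1 - sqrt(2*r1/(r1+r2))) = 636.4743 m/s
total dv = |dv1| + |dv2| = 704.0817 + 636.4743 = 1340.5560 m/s = 1.3406 km/s

1.3406 km/s


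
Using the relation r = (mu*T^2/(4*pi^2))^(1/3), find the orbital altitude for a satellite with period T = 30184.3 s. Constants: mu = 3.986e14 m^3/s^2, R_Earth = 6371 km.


T = 30184.3 s
r = (mu*T^2/(4*pi^2))^(1/3) = (3.986e14 * 30184.3^2 / (4*pi^2))^(1/3)
r = 2.0953018e+07 m = 20953.0183 km
alt = r - R_E = 20953.0183 - 6371 = 14582.0183 km

14582.0183 km


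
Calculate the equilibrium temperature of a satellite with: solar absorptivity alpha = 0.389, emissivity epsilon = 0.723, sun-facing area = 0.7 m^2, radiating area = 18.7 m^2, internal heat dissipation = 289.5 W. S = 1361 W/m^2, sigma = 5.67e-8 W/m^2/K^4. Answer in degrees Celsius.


Numerator = alpha*S*A_sun + Q_int = 0.389*1361*0.7 + 289.5 = 660.1003 W
Denominator = eps*sigma*A_rad = 0.723*5.67e-8*18.7 = 7.6658967e-07 W/K^4
T^4 = 8.6108687e+08 K^4
T = 171.3017 K = -101.8483 C

-101.8483 degrees Celsius


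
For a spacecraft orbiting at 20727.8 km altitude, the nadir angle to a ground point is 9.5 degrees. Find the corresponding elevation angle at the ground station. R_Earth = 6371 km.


r = R_E + alt = 27098.8000 km
Law of sines in the satellite / Earth-center / ground-point triangle:
  sin(nadir)/R_E = sin(90 + el)/r  =>  cos(el) = (r/R_E)*sin(nadir)
cos(el) = (27098.8000 / 6371.0000) * sin(9.5 deg) = 0.7020236
el = arccos(0.7020236) = 45.4104 deg
(Earth-central angle = 90 - nadir - el = 35.0896 deg)

45.4104 degrees


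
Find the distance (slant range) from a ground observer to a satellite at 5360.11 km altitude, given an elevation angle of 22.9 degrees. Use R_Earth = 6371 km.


h = 5360.11 km, el = 22.9 deg
d = -R_E*sin(el) + sqrt((R_E*sin(el))^2 + 2*R_E*h + h^2)
d = -6371.0000*sin(0.3996804) + sqrt((6371.0000*0.389124)^2 + 2*6371.0000*5360.11 + 5360.11^2)
d = 7678.4147 km

7678.4147 km


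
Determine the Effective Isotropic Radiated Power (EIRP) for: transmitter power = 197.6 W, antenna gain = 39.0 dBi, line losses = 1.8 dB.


Pt = 197.6 W = 22.9579 dBW
EIRP = Pt_dBW + Gt - losses = 22.9579 + 39.0 - 1.8 = 60.1579 dBW

60.1579 dBW


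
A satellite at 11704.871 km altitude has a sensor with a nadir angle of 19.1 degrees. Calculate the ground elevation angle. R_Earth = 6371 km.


r = R_E + alt = 18075.8710 km
Law of sines in the satellite / Earth-center / ground-point triangle:
  sin(nadir)/R_E = sin(90 + el)/r  =>  cos(el) = (r/R_E)*sin(nadir)
cos(el) = (18075.8710 / 6371.0000) * sin(19.1 deg) = 0.9283862
el = arccos(0.9283862) = 21.8154 deg
(Earth-central angle = 90 - nadir - el = 49.0846 deg)

21.8154 degrees


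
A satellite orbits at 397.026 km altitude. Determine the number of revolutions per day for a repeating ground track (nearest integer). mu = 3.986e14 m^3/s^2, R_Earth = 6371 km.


r = 6.768026e+06 m
T = 2*pi*sqrt(r^3/mu) = 5541.2054 s = 92.3534 min
revs/day = 1440 / 92.3534 = 15.5923
Rounded: 16 revolutions per day

16 revolutions per day


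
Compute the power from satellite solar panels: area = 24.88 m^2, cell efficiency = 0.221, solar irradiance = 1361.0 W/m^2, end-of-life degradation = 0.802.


P = area * eta * S * degradation
P = 24.88 * 0.221 * 1361.0 * 0.802
P = 6001.7119 W

6001.7119 W


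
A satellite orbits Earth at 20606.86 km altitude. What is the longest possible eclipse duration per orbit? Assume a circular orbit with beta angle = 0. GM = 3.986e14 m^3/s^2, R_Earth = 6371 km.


r = 26977.8600 km
T = 734.9727 min
Eclipse fraction = arcsin(R_E/r)/pi = arcsin(6371.0000/26977.8600)/pi
= arcsin(0.2361566)/pi = 0.07588784
Eclipse duration = 0.07588784 * 734.9727 = 55.7755 min

55.7755 minutes


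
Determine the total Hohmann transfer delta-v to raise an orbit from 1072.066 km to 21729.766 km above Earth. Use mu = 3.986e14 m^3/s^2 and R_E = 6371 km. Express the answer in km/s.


r1 = 7443.0660 km = 7.443066e+06 m
r2 = 28100.7660 km = 2.8100766e+07 m
dv1 = sqrt(mu/r1)*(sqrt(2*r2/(r1+r2)) - 1) = 1884.0465 m/s
dv2 = sqrt(mu/r2)*(1 - sqrt(2*r1/(r1+r2))) = 1328.9010 m/s
total dv = |dv1| + |dv2| = 1884.0465 + 1328.9010 = 3212.9474 m/s = 3.2129 km/s

3.2129 km/s


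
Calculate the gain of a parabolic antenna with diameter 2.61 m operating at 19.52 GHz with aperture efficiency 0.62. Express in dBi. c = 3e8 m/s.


lambda = c/f = 3e8 / 1.952e+10 = 0.01536885 m
G = eta*(pi*D/lambda)^2 = 0.62*(pi*2.61/0.01536885)^2
G = 176477.5910 (linear)
G = 10*log10(176477.5910) = 52.4669 dBi

52.4669 dBi


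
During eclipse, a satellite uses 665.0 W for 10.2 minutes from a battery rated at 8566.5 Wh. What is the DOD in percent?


E_used = P * t / 60 = 665.0 * 10.2 / 60 = 113.0500 Wh
DOD = E_used / E_total * 100 = 113.0500 / 8566.5 * 100
DOD = 1.3197 %

1.3197 %


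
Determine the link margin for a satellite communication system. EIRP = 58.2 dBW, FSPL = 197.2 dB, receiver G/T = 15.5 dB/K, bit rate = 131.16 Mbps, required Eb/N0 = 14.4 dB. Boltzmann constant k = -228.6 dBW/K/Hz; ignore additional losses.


C/N0 = EIRP - FSPL + G/T - k = 58.2 - 197.2 + 15.5 - (-228.6)
C/N0 = 105.1000 dB-Hz
R_b = 131.16 Mbps = 1.3116e+08 bps -> 10*log10(R_b) = 81.1780 dB-Hz
Eb/N0 = C/N0 - 10*log10(R_b) = 105.1000 - 81.1780 = 23.9220 dB
Margin = Eb/N0 - Eb/N0_req = 23.9220 - 14.4 = 9.5220 dB (link closes)

9.5220 dB


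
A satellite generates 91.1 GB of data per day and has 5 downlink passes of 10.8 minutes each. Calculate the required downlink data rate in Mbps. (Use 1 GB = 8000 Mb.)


total contact time = 5 * 10.8 * 60 = 3240.0000 s
data = 91.1 GB = 728800.0000 Mb
rate = 728800.0000 / 3240.0000 = 224.9383 Mbps

224.9383 Mbps


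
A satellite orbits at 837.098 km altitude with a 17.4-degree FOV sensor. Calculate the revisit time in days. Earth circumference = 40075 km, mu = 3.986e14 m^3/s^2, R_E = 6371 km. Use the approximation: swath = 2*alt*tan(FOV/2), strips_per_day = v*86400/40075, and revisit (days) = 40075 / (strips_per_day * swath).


swath = 2*837.098*tan(0.1518436) = 256.1880 km
v = sqrt(mu/r) = 7436.3240 m/s = 7.4363 km/s
strips/day = v*86400/40075 = 7.4363*86400/40075 = 16.0324
coverage/day = strips * swath = 16.0324 * 256.1880 = 4107.3081 km
revisit = 40075 / 4107.3081 = 9.7570 days

9.7570 days


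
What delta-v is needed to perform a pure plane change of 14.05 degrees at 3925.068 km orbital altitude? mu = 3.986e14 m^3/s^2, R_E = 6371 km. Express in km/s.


r = 10296.0680 km = 1.0296068e+07 m
V = sqrt(mu/r) = 6222.0421 m/s
di = 14.05 deg = 0.2452188 rad
dV = 2*V*sin(di/2) = 2*6222.0421*sin(0.1226094)
dV = 1521.9415 m/s = 1.5219 km/s

1.5219 km/s


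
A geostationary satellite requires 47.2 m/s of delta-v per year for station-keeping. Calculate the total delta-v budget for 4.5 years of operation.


dV = rate * years = 47.2 * 4.5
dV = 212.4000 m/s

212.4000 m/s


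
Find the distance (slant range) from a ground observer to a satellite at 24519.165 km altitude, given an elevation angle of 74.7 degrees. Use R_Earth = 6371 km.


h = 24519.165 km, el = 74.7 deg
d = -R_E*sin(el) + sqrt((R_E*sin(el))^2 + 2*R_E*h + h^2)
d = -6371.0000*sin(1.3038) + sqrt((6371.0000*0.9645574)^2 + 2*6371.0000*24519.165 + 24519.165^2)
d = 24699.1896 km

24699.1896 km


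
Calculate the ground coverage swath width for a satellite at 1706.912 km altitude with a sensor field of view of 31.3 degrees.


FOV = 31.3 deg = 0.5462881 rad
swath = 2 * alt * tan(FOV/2) = 2 * 1706.912 * tan(0.273144)
swath = 2 * 1706.912 * 0.2801459
swath = 956.3689 km

956.3689 km


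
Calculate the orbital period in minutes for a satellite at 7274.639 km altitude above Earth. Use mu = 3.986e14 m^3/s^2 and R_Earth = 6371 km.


r = 13645.6390 km = 1.3645639e+07 m
T = 2*pi*sqrt(r^3/mu) = 2*pi*sqrt(2.5408652e+21 / 3.986e14)
T = 15863.6105 s = 264.3935 min

264.3935 minutes


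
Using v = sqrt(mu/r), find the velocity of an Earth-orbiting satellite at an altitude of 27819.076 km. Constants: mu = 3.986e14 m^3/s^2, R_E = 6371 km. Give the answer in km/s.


r = R_E + alt = 6371.0 + 27819.076 = 34190.0760 km = 3.4190076e+07 m
v = sqrt(mu/r) = sqrt(3.986e14 / 3.4190076e+07) = 3414.4331 m/s = 3.4144 km/s

3.4144 km/s


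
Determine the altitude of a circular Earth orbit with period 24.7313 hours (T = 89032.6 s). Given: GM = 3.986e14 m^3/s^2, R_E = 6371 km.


T = 89032.6 s
r = (mu*T^2/(4*pi^2))^(1/3) = (3.986e14 * 89032.6^2 / (4*pi^2))^(1/3)
r = 4.3094835e+07 m = 43094.8351 km
alt = r - R_E = 43094.8351 - 6371 = 36723.8351 km

36723.8351 km


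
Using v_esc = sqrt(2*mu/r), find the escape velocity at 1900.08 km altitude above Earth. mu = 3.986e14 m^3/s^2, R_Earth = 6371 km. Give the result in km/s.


r = 6371.0 + 1900.08 = 8271.0800 km = 8.27108e+06 m
v_esc = sqrt(2*mu/r) = sqrt(2*3.986e14 / 8.27108e+06)
v_esc = 9817.5367 m/s = 9.8175 km/s

9.8175 km/s


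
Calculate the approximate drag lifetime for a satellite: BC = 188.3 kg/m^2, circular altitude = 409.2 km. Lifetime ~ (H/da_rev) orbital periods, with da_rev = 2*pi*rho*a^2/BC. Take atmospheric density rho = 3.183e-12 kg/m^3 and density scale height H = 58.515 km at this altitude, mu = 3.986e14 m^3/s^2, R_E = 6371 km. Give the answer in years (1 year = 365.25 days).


a = R_E + alt = 6780.2000 km = 6.7802e+06 m
da_rev = 2*pi*rho*a^2/BC = 2*pi*3.183e-12*(6.7802e+06)^2/188.3 = 4.882601 m per revolution
N = H/da_rev = 58515.0000 m / 4.882601 m = 11984.3922 revolutions
P = 2*pi*sqrt(a^3/mu) = 5556.1630 s
lifetime = N*P = 11984.3922 * 5556.1630 = 6.6587237e+07 s = 770.6856 days
years = 770.6856 / 365.25 = 2.1100 years

2.1100 years


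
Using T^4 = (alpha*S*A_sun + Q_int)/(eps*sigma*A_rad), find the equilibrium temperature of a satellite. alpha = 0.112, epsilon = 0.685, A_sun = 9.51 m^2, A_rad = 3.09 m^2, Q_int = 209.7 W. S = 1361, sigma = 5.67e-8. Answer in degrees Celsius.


Numerator = alpha*S*A_sun + Q_int = 0.112*1361*9.51 + 209.7 = 1659.3283 W
Denominator = eps*sigma*A_rad = 0.685*5.67e-8*3.09 = 1.2001405e-07 W/K^4
T^4 = 1.3826117e+10 K^4
T = 342.9060 K = 69.7560 C

69.7560 degrees Celsius


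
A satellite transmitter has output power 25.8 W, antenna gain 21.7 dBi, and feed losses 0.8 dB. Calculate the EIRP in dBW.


Pt = 25.8 W = 14.1162 dBW
EIRP = Pt_dBW + Gt - losses = 14.1162 + 21.7 - 0.8 = 35.0162 dBW

35.0162 dBW


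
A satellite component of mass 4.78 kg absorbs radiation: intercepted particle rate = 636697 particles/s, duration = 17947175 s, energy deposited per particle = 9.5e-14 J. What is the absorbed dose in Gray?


Total energy deposited = rate * time * E_per
  = 636697 * 17947175 * 9.5e-14 = 1.0856 J
Dose = E_total / mass = 1.0856 / 4.78
Dose = 0.2271039 Gy

0.2271 Gy


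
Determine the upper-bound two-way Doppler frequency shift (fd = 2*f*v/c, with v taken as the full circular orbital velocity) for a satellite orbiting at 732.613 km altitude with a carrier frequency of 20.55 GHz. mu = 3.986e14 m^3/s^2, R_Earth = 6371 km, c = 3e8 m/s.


r = 7.103613e+06 m
v = sqrt(mu/r) = 7490.8138 m/s (worst-case radial velocity)
f = 20.55 GHz = 2.055e+10 Hz
fd = 2*f*v/c = 2*2.055e+10*7490.8138/3.0e+08
fd = 1.0262415e+06 Hz

1.0262e+06 Hz


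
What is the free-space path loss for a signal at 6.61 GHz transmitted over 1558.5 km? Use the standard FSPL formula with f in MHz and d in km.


f = 6.61 GHz = 6610.0000 MHz
d = 1558.5 km
FSPL = 32.44 + 20*log10(6610.0000) + 20*log10(1558.5)
FSPL = 32.44 + 76.4040 + 63.8541
FSPL = 172.6982 dB

172.6982 dB


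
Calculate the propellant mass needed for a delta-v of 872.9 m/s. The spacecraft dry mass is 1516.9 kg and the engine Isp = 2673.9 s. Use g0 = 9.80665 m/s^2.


ve = Isp * g0 = 2673.9 * 9.80665 = 26222.001435 m/s
mass ratio = exp(dv/ve) = exp(872.9/26222.001435) = 1.03384911
m_prop = m_dry * (mr - 1) = 1516.9 * (1.03384911 - 1)
m_prop = 51.3457 kg

51.3457 kg


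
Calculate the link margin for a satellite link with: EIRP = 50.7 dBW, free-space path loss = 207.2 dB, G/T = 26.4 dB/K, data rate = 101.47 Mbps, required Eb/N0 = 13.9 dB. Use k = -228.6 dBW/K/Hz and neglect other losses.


C/N0 = EIRP - FSPL + G/T - k = 50.7 - 207.2 + 26.4 - (-228.6)
C/N0 = 98.5000 dB-Hz
R_b = 101.47 Mbps = 1.0147e+08 bps -> 10*log10(R_b) = 80.0634 dB-Hz
Eb/N0 = C/N0 - 10*log10(R_b) = 98.5000 - 80.0634 = 18.4366 dB
Margin = Eb/N0 - Eb/N0_req = 18.4366 - 13.9 = 4.5366 dB (link closes)

4.5366 dB


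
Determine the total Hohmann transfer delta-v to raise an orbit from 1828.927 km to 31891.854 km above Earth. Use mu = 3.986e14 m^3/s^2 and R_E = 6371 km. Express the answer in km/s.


r1 = 8199.9270 km = 8.199927e+06 m
r2 = 38262.8540 km = 3.8262854e+07 m
dv1 = sqrt(mu/r1)*(sqrt(2*r2/(r1+r2)) - 1) = 1975.6676 m/s
dv2 = sqrt(mu/r2)*(1 - sqrt(2*r1/(r1+r2))) = 1310.0490 m/s
total dv = |dv1| + |dv2| = 1975.6676 + 1310.0490 = 3285.7166 m/s = 3.2857 km/s

3.2857 km/s


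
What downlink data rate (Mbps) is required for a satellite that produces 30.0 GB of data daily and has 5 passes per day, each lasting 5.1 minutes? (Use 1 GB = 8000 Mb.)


total contact time = 5 * 5.1 * 60 = 1530.0000 s
data = 30.0 GB = 240000.0000 Mb
rate = 240000.0000 / 1530.0000 = 156.8627 Mbps

156.8627 Mbps


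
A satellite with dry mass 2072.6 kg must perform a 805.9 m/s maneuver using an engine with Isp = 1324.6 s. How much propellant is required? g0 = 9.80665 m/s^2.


ve = Isp * g0 = 1324.6 * 9.80665 = 12989.888590 m/s
mass ratio = exp(dv/ve) = exp(805.9/12989.888590) = 1.06400550
m_prop = m_dry * (mr - 1) = 2072.6 * (1.06400550 - 1)
m_prop = 132.6578 kg

132.6578 kg


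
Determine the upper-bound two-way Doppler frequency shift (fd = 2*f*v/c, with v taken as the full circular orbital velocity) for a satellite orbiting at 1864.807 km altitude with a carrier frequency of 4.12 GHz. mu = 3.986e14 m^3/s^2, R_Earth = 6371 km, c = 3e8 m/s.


r = 8.235807e+06 m
v = sqrt(mu/r) = 6956.8969 m/s (worst-case radial velocity)
f = 4.12 GHz = 4.12e+09 Hz
fd = 2*f*v/c = 2*4.12e+09*6956.8969/3.0e+08
fd = 191082.7680 Hz

191082.7680 Hz


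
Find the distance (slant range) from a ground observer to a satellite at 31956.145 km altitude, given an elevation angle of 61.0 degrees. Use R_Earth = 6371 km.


h = 31956.145 km, el = 61.0 deg
d = -R_E*sin(el) + sqrt((R_E*sin(el))^2 + 2*R_E*h + h^2)
d = -6371.0000*sin(1.0647) + sqrt((6371.0000*0.8746197)^2 + 2*6371.0000*31956.145 + 31956.145^2)
d = 32630.2826 km

32630.2826 km


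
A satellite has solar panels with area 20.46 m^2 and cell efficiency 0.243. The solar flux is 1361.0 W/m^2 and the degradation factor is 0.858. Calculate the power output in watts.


P = area * eta * S * degradation
P = 20.46 * 0.243 * 1361.0 * 0.858
P = 5805.7364 W

5805.7364 W


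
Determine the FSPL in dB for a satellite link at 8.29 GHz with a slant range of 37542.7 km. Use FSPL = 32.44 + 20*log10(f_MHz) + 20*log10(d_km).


f = 8.29 GHz = 8290.0000 MHz
d = 37542.7 km
FSPL = 32.44 + 20*log10(8290.0000) + 20*log10(37542.7)
FSPL = 32.44 + 78.3711 + 91.4905
FSPL = 202.3016 dB

202.3016 dB


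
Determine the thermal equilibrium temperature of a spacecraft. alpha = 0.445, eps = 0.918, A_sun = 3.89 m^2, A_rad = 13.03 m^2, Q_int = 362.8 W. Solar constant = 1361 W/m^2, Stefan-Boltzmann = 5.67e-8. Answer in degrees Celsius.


Numerator = alpha*S*A_sun + Q_int = 0.445*1361*3.89 + 362.8 = 2718.7591 W
Denominator = eps*sigma*A_rad = 0.918*5.67e-8*13.03 = 6.7821932e-07 W/K^4
T^4 = 4.0086724e+09 K^4
T = 251.6229 K = -21.5271 C

-21.5271 degrees Celsius


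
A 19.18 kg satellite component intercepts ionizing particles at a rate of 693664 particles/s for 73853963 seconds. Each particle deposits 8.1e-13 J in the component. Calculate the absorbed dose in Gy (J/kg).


Total energy deposited = rate * time * E_per
  = 693664 * 73853963 * 8.1e-13 = 41.4962 J
Dose = E_total / mass = 41.4962 / 19.18
Dose = 2.1635 Gy

2.1635 Gy
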